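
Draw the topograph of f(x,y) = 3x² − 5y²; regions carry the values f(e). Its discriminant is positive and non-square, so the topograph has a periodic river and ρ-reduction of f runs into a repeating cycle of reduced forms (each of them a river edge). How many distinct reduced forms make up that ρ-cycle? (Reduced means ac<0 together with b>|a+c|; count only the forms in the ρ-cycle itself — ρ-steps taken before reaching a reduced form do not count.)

D = 60, ⌊√D⌋ = 7
descent: ρ → (-5,0,3)
descent: ρ → (3,6,-2)  [lands on river]
river: ρ → (-2,6,3)
ρ-cycle length = 2 (tail of 2 descent steps not counted)

2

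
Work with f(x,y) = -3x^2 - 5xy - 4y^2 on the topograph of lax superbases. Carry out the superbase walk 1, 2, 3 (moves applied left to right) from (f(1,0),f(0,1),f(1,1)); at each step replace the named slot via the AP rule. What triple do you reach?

start (-3,-4,-12) = (f(1,0),f(0,1),f(1,1))
replace slot 1: 2·((-4)+(-12)) − (-3) = -29 → (-29,-4,-12)
replace slot 2: 2·((-29)+(-12)) − (-4) = -78 → (-29,-78,-12)
replace slot 3: 2·((-29)+(-78)) − (-12) = -202 → (-29,-78,-202)

-29,-78,-202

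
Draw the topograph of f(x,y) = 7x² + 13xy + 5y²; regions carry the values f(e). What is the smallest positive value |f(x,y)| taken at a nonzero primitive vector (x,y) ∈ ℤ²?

descent: ρ → (5,-3,-1)
descent: ρ → (-1,5,1)  [lands on river]
river: ρ → (1,5,-1)
closes: descent 2, river 2
min |a| on river = 1

1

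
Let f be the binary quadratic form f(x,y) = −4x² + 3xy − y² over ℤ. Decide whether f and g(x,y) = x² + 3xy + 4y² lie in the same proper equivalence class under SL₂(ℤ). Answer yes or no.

D₁ = -7, D₂ = -7
f is negative-definite; reduce −f:
−f: flip: (4,-3,1)→(1,3,4)
−f: translate: b→1 (≡3 mod 2), so (1,3,4)→(1,1,2)
−f: reduced (well bottom): (1,1,2) with a≤c, −a<b≤a
flip sign back: reduced form of f is (-1,-1,-2)
g: translate: b→1 (≡3 mod 2), so (1,3,4)→(1,1,2)
g: reduced (well bottom): (1,1,2) with a≤c, −a<b≤a
reduced forms (-1, -1, -2) vs (1, 1, 2) ⇒ inequivalent

no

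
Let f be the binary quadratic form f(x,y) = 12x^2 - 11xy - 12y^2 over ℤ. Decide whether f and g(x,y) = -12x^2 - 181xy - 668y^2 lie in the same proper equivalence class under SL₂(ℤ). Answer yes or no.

D₁ = 697, D₂ = 697
river cycle of f (length 18): (-12, 11, 12), (12, 13, -11), (-11, 9, 14), (14, 19, -6), (-6, 17, 17), (17, 17, -6), (-6, 19, 14), (14, 9, -11), (-11, 13, 12), (12, 11, -12), … (8 more)
river cycle of g (length 18): (-12, 11, 12), (12, 13, -11), (-11, 9, 14), (14, 19, -6), (-6, 17, 17), (17, 17, -6), (-6, 19, 14), (14, 9, -11), (-11, 13, 12), (12, 11, -12), … (8 more)
cycles coincide ⇒ equivalent

yes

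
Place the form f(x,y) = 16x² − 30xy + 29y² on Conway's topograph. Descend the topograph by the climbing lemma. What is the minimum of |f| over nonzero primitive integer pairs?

translate: b→2 (≡-30 mod 32), so (16,-30,29)→(16,2,15)
flip: (16,2,15)→(15,-2,16)
reduced (well bottom): (15,-2,16) with a≤c, −a<b≤a
well minimum = a = 15

15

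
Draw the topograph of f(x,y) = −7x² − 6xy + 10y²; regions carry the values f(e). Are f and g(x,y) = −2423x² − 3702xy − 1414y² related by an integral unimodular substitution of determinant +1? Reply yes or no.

D₁ = 316, D₂ = 316
river cycle of f (length 6): (10, 6, -7), (-7, 8, 9), (9, 10, -6), (-6, 14, 5), (5, 16, -3), (-3, 14, 10)
river cycle of g (length 6): (-7, 8, 9), (9, 10, -6), (-6, 14, 5), (5, 16, -3), (-3, 14, 10), (10, 6, -7)
cycles coincide ⇒ equivalent

yes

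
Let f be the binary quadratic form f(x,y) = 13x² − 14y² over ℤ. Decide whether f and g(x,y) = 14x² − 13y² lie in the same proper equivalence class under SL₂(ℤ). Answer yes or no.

D₁ = 728, D₂ = 728
river cycle of f (length 2): (13, 26, -1), (-1, 26, 13)
river cycle of g (length 2): (-13, 26, 1), (1, 26, -13)
cycles differ ⇒ inequivalent

no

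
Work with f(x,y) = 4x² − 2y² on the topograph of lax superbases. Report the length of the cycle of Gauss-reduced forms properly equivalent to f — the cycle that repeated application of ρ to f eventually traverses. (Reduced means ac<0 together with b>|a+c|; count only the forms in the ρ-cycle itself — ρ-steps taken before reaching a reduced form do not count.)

D = 32, ⌊√D⌋ = 5
descent: ρ → (-2,4,2)  [lands on river]
river: ρ → (2,4,-2)
ρ-cycle length = 2 (tail of 1 descent step not counted)

2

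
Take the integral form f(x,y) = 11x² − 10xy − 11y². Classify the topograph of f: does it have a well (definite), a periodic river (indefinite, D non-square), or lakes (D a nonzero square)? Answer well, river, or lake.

D = b²−4ac = (-10)² − 4·11·(-11) = 584
D > 0 non-square ⇒ indefinite ⇒ periodic river

river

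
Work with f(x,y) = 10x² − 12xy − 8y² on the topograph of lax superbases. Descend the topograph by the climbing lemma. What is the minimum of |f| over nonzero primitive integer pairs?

descent: ρ → (-8,12,10)  [lands on river]
river: ρ → (10,8,-10)
river: ρ → (-10,12,8)
river: ρ → (8,20,-2)
river: ρ → (-2,20,8)
river: ρ → (8,12,-10)
river: ρ → (-10,8,10)
river: ρ → (10,12,-8)
river: ρ → (-8,20,2)
river: ρ → (2,20,-8)
closes: descent 1, river 10
min |a| on river = 2

2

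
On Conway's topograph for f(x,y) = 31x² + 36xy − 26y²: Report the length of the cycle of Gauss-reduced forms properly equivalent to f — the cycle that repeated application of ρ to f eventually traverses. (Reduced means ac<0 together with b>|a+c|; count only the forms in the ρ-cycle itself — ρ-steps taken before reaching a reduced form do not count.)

D = 4520, ⌊√D⌋ = 67
river: ρ → (-26,16,41)
river: ρ → (41,66,-1)
river: ρ → (-1,66,41)
river: ρ → (41,16,-26)
river: ρ → (-26,36,31)
river: ρ → (31,26,-31)
river: ρ → (-31,36,26)
river: ρ → (26,16,-41)
river: ρ → (-41,66,1)
river: ρ → (1,66,-41)
river: ρ → (-41,16,26)
river: ρ → (26,36,-31)
river: ρ → (-31,26,31)
river: ρ → (31,36,-26)
ρ-cycle length = 14 (tail of 0 descent steps not counted)

14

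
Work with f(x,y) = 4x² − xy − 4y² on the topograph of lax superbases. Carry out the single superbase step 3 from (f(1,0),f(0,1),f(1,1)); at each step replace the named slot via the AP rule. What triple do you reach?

start (4,-4,-1) = (f(1,0),f(0,1),f(1,1))
replace slot 3: 2·(4+(-4)) − (-1) = 1 → (4,-4,1)

4,-4,1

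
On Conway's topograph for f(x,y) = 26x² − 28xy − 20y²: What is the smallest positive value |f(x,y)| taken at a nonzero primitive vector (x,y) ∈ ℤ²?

descent: ρ → (-20,28,26)  [lands on river]
river: ρ → (26,24,-22)
river: ρ → (-22,20,28)
river: ρ → (28,36,-14)
river: ρ → (-14,48,10)
river: ρ → (10,52,-4)
river: ρ → (-4,52,10)
river: ρ → (10,48,-14)
river: ρ → (-14,36,28)
river: ρ → (28,20,-22)
river: ρ → (-22,24,26)
river: ρ → (26,28,-20)
river: ρ → (-20,52,2)
river: ρ → (2,52,-20)
closes: descent 1, river 14
min |a| on river = 2

2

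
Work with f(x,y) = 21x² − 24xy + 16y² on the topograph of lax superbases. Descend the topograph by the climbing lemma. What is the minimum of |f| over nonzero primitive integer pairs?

translate: b→18 (≡-24 mod 42), so (21,-24,16)→(21,18,13)
flip: (21,18,13)→(13,-18,21)
translate: b→8 (≡-18 mod 26), so (13,-18,21)→(13,8,16)
reduced (well bottom): (13,8,16) with a≤c, −a<b≤a
well minimum = a = 13

13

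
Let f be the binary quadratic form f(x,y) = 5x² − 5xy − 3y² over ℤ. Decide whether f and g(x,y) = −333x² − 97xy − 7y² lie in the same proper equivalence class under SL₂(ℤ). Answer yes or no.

D₁ = 85, D₂ = 85
river cycle of f (length 6): (-3, 5, 5), (5, 5, -3), (-3, 7, 3), (3, 5, -5), (-5, 5, 3), (3, 7, -3)
river cycle of g (length 6): (3, 7, -3), (-3, 5, 5), (5, 5, -3), (-3, 7, 3), (3, 5, -5), (-5, 5, 3)
cycles coincide ⇒ equivalent

yes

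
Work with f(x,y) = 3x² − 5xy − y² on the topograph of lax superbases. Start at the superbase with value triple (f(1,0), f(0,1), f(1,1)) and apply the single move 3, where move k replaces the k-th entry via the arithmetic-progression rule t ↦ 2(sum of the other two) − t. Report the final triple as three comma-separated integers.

start (3,-1,-3) = (f(1,0),f(0,1),f(1,1))
replace slot 3: 2·(3+(-1)) − (-3) = 7 → (3,-1,7)

3,-1,7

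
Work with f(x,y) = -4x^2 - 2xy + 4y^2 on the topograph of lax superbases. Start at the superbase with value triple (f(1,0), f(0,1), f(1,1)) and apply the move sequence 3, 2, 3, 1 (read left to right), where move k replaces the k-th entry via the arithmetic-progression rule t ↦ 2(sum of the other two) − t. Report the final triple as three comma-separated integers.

start (-4,4,-2) = (f(1,0),f(0,1),f(1,1))
replace slot 3: 2·((-4)+4) − (-2) = 2 → (-4,4,2)
replace slot 2: 2·((-4)+2) − 4 = -8 → (-4,-8,2)
replace slot 3: 2·((-4)+(-8)) − 2 = -26 → (-4,-8,-26)
replace slot 1: 2·((-8)+(-26)) − (-4) = -64 → (-64,-8,-26)

-64,-8,-26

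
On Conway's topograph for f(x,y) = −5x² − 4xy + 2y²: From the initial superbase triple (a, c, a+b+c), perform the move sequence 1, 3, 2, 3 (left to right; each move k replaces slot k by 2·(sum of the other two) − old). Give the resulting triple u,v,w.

start (-5,2,-7) = (f(1,0),f(0,1),f(1,1))
replace slot 1: 2·(2+(-7)) − (-5) = -5 → (-5,2,-7)
replace slot 3: 2·((-5)+2) − (-7) = 1 → (-5,2,1)
replace slot 2: 2·((-5)+1) − 2 = -10 → (-5,-10,1)
replace slot 3: 2·((-5)+(-10)) − 1 = -31 → (-5,-10,-31)

-5,-10,-31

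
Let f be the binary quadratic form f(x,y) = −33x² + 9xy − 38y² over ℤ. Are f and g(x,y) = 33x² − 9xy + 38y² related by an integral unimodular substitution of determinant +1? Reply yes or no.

D₁ = -4935, D₂ = -4935
f is negative-definite; reduce −f:
−f: reduced (well bottom): (33,-9,38) with a≤c, −a<b≤a
flip sign back: reduced form of f is (-33,9,-38)
g: reduced (well bottom): (33,-9,38) with a≤c, −a<b≤a
reduced forms (-33, 9, -38) vs (33, -9, 38) ⇒ inequivalent

no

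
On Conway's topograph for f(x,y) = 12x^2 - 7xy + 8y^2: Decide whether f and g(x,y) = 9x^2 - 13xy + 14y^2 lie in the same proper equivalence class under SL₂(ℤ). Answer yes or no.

D₁ = -335, D₂ = -335
f: flip: (12,-7,8)→(8,7,12)
f: reduced (well bottom): (8,7,12) with a≤c, −a<b≤a
g: translate: b→5 (≡-13 mod 18), so (9,-13,14)→(9,5,10)
g: reduced (well bottom): (9,5,10) with a≤c, −a<b≤a
reduced forms (8, 7, 12) vs (9, 5, 10) ⇒ inequivalent

no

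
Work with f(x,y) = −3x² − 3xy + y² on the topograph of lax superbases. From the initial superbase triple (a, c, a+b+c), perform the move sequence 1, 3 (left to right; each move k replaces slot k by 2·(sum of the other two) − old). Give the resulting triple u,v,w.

start (-3,1,-5) = (f(1,0),f(0,1),f(1,1))
replace slot 1: 2·(1+(-5)) − (-3) = -5 → (-5,1,-5)
replace slot 3: 2·((-5)+1) − (-5) = -3 → (-5,1,-3)

-5,1,-3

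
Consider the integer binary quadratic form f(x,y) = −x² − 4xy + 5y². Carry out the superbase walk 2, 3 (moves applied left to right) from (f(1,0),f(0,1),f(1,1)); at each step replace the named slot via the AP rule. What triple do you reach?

start (-1,5,0) = (f(1,0),f(0,1),f(1,1))
replace slot 2: 2·((-1)+0) − 5 = -7 → (-1,-7,0)
replace slot 3: 2·((-1)+(-7)) − 0 = -16 → (-1,-7,-16)

-1,-7,-16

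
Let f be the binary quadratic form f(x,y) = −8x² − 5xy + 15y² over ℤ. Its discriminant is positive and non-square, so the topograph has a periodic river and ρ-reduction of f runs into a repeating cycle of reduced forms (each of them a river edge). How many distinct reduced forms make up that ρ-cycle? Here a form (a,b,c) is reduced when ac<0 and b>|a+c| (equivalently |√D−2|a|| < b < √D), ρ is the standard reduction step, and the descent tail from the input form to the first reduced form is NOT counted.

D = 505, ⌊√D⌋ = 22
descent: ρ → (15,5,-8)
descent: ρ → (-8,11,12)  [lands on river]
river: ρ → (12,13,-7)
river: ρ → (-7,15,10)
river: ρ → (10,5,-12)
river: ρ → (-12,19,3)
river: ρ → (3,17,-18)
river: ρ → (-18,19,2)
river: ρ → (2,21,-8)
ρ-cycle length = 8 (tail of 2 descent steps not counted)

8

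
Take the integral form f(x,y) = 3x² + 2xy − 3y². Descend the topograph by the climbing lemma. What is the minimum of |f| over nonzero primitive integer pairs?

river: ρ → (-3,4,2)
river: ρ → (2,4,-3)
river: ρ → (-3,2,3)
river: ρ → (3,4,-2)
river: ρ → (-2,4,3)
river: ρ → (3,2,-3)
closes: descent 0, river 6
min |a| on river = 2

2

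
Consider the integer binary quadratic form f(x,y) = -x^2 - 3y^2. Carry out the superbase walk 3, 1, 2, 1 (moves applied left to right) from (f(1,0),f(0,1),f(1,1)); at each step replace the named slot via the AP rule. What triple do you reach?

start (-1,-3,-4) = (f(1,0),f(0,1),f(1,1))
replace slot 3: 2·((-1)+(-3)) − (-4) = -4 → (-1,-3,-4)
replace slot 1: 2·((-3)+(-4)) − (-1) = -13 → (-13,-3,-4)
replace slot 2: 2·((-13)+(-4)) − (-3) = -31 → (-13,-31,-4)
replace slot 1: 2·((-31)+(-4)) − (-13) = -57 → (-57,-31,-4)

-57,-31,-4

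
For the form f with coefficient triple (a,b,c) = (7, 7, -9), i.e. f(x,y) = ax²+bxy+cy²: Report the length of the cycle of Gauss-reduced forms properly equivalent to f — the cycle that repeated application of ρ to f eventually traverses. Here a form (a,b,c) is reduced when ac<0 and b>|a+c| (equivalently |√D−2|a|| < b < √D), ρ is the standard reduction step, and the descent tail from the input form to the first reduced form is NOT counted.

D = 301, ⌊√D⌋ = 17
river: ρ → (-9,11,5)
river: ρ → (5,9,-11)
river: ρ → (-11,13,3)
river: ρ → (3,17,-1)
river: ρ → (-1,17,3)
river: ρ → (3,13,-11)
river: ρ → (-11,9,5)
river: ρ → (5,11,-9)
river: ρ → (-9,7,7)
river: ρ → (7,7,-9)
ρ-cycle length = 10 (tail of 0 descent steps not counted)

10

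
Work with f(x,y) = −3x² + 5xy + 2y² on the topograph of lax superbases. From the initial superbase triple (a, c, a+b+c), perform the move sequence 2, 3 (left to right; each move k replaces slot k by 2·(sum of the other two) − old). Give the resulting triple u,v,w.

start (-3,2,4) = (f(1,0),f(0,1),f(1,1))
replace slot 2: 2·((-3)+4) − 2 = 0 → (-3,0,4)
replace slot 3: 2·((-3)+0) − 4 = -10 → (-3,0,-10)

-3,0,-10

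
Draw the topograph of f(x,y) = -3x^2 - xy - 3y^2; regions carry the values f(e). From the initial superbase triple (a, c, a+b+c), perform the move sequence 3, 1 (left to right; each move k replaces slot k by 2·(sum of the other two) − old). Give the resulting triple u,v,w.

start (-3,-3,-7) = (f(1,0),f(0,1),f(1,1))
replace slot 3: 2·((-3)+(-3)) − (-7) = -5 → (-3,-3,-5)
replace slot 1: 2·((-3)+(-5)) − (-3) = -13 → (-13,-3,-5)

-13,-3,-5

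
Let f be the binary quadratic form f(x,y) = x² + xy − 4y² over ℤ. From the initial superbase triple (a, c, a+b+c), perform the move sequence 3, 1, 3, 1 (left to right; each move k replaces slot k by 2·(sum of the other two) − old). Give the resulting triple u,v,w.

start (1,-4,-2) = (f(1,0),f(0,1),f(1,1))
replace slot 3: 2·(1+(-4)) − (-2) = -4 → (1,-4,-4)
replace slot 1: 2·((-4)+(-4)) − 1 = -17 → (-17,-4,-4)
replace slot 3: 2·((-17)+(-4)) − (-4) = -38 → (-17,-4,-38)
replace slot 1: 2·((-4)+(-38)) − (-17) = -67 → (-67,-4,-38)

-67,-4,-38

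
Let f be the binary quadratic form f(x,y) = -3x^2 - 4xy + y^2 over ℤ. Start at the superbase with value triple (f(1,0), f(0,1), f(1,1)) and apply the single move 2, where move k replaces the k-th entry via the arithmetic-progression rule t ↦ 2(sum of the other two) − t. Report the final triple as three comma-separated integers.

start (-3,1,-6) = (f(1,0),f(0,1),f(1,1))
replace slot 2: 2·((-3)+(-6)) − 1 = -19 → (-3,-19,-6)

-3,-19,-6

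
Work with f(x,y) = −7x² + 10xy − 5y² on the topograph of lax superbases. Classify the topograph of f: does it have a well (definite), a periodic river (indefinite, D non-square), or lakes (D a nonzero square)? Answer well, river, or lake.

D = b²−4ac = 10² − 4·(-7)·(-5) = -40
D < 0 ⇒ definite ⇒ every region one sign ⇒ single well

well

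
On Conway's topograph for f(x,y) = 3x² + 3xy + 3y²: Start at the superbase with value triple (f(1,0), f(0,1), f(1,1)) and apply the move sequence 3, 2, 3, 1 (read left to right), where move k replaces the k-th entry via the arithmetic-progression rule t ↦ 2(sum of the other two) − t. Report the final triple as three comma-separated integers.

start (3,3,9) = (f(1,0),f(0,1),f(1,1))
replace slot 3: 2·(3+3) − 9 = 3 → (3,3,3)
replace slot 2: 2·(3+3) − 3 = 9 → (3,9,3)
replace slot 3: 2·(3+9) − 3 = 21 → (3,9,21)
replace slot 1: 2·(9+21) − 3 = 57 → (57,9,21)

57,9,21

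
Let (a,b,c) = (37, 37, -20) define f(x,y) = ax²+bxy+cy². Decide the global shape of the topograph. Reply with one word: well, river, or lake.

D = b²−4ac = 37² − 4·37·(-20) = 4329
D > 0 non-square ⇒ indefinite ⇒ periodic river

river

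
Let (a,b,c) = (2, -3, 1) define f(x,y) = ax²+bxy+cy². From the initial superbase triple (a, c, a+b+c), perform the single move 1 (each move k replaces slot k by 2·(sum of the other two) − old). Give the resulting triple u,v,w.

start (2,1,0) = (f(1,0),f(0,1),f(1,1))
replace slot 1: 2·(1+0) − 2 = 0 → (0,1,0)

0,1,0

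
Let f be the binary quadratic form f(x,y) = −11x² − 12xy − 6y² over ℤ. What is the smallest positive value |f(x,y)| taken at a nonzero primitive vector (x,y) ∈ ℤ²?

translate: b→-10 (≡12 mod 22), so (11,12,6)→(11,-10,5)
flip: (11,-10,5)→(5,10,11)
translate: b→0 (≡10 mod 10), so (5,10,11)→(5,0,6)
reduced (well bottom): (5,0,6) with a≤c, −a<b≤a
well minimum |f| = |-5| = 5 (negative-definite)

5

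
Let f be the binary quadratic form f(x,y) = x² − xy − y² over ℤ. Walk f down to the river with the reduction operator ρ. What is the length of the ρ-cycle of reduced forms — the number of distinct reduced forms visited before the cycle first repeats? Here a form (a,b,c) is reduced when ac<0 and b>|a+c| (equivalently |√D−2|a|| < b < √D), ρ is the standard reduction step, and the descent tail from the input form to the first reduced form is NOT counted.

D = 5, ⌊√D⌋ = 2
descent: ρ → (-1,1,1)  [lands on river]
river: ρ → (1,1,-1)
ρ-cycle length = 2 (tail of 1 descent step not counted)

2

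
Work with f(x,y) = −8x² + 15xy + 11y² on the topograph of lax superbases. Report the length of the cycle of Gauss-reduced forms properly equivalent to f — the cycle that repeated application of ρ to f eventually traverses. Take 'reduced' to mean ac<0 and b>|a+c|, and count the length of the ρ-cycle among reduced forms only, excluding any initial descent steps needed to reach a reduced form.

D = 577, ⌊√D⌋ = 24
river: ρ → (11,7,-12)
river: ρ → (-12,17,6)
river: ρ → (6,19,-9)
river: ρ → (-9,17,8)
river: ρ → (8,15,-11)
river: ρ → (-11,7,12)
river: ρ → (12,17,-6)
river: ρ → (-6,19,9)
river: ρ → (9,17,-8)
river: ρ → (-8,15,11)
ρ-cycle length = 10 (tail of 0 descent steps not counted)

10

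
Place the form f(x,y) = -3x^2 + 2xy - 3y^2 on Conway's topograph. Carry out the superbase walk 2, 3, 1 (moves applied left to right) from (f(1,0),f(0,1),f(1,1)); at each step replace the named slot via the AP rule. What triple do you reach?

start (-3,-3,-4) = (f(1,0),f(0,1),f(1,1))
replace slot 2: 2·((-3)+(-4)) − (-3) = -11 → (-3,-11,-4)
replace slot 3: 2·((-3)+(-11)) − (-4) = -24 → (-3,-11,-24)
replace slot 1: 2·((-11)+(-24)) − (-3) = -67 → (-67,-11,-24)

-67,-11,-24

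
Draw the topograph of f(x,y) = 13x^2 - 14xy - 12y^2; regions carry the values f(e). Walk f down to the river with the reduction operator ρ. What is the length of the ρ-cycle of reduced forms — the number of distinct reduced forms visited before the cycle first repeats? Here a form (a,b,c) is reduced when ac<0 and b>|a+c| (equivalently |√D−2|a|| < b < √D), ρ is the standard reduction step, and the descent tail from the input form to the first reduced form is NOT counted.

D = 820, ⌊√D⌋ = 28
descent: ρ → (-12,14,13)  [lands on river]
river: ρ → (13,12,-13)
river: ρ → (-13,14,12)
river: ρ → (12,10,-15)
river: ρ → (-15,20,7)
river: ρ → (7,22,-12)
river: ρ → (-12,26,3)
river: ρ → (3,28,-3)
river: ρ → (-3,26,12)
river: ρ → (12,22,-7)
river: ρ → (-7,20,15)
river: ρ → (15,10,-12)
ρ-cycle length = 12 (tail of 1 descent step not counted)

12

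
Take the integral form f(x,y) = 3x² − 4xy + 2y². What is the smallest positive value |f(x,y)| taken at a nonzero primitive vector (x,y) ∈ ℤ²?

translate: b→2 (≡-4 mod 6), so (3,-4,2)→(3,2,1)
flip: (3,2,1)→(1,-2,3)
translate: b→0 (≡-2 mod 2), so (1,-2,3)→(1,0,2)
reduced (well bottom): (1,0,2) with a≤c, −a<b≤a
well minimum = a = 1

1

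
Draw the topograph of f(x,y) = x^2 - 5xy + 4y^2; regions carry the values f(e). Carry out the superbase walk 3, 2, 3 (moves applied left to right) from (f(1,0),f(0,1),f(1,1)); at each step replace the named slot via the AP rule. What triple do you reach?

start (1,4,0) = (f(1,0),f(0,1),f(1,1))
replace slot 3: 2·(1+4) − 0 = 10 → (1,4,10)
replace slot 2: 2·(1+10) − 4 = 18 → (1,18,10)
replace slot 3: 2·(1+18) − 10 = 28 → (1,18,28)

1,18,28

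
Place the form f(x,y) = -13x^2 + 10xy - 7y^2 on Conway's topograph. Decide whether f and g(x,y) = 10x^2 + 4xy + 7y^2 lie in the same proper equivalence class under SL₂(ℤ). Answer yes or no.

D₁ = -264, D₂ = -264
f is negative-definite; reduce −f:
−f: flip: (13,-10,7)→(7,10,13)
−f: translate: b→-4 (≡10 mod 14), so (7,10,13)→(7,-4,10)
−f: reduced (well bottom): (7,-4,10) with a≤c, −a<b≤a
flip sign back: reduced form of f is (-7,4,-10)
g: flip: (10,4,7)→(7,-4,10)
g: reduced (well bottom): (7,-4,10) with a≤c, −a<b≤a
reduced forms (-7, 4, -10) vs (7, -4, 10) ⇒ inequivalent

no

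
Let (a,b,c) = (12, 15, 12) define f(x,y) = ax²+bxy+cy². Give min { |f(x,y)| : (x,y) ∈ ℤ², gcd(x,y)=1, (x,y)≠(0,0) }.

translate: b→-9 (≡15 mod 24), so (12,15,12)→(12,-9,9)
flip: (12,-9,9)→(9,9,12)
reduced (well bottom): (9,9,12) with a≤c, −a<b≤a
well minimum = a = 9

9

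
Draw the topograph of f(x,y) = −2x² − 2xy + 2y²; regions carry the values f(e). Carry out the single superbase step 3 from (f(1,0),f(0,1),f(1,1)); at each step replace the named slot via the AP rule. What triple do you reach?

start (-2,2,-2) = (f(1,0),f(0,1),f(1,1))
replace slot 3: 2·((-2)+2) − (-2) = 2 → (-2,2,2)

-2,2,2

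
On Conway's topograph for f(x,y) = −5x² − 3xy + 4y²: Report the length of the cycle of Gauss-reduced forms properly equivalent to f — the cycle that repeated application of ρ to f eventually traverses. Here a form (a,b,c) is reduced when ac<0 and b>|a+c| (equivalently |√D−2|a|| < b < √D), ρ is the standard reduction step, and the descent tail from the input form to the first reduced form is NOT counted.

D = 89, ⌊√D⌋ = 9
descent: ρ → (4,3,-5)  [lands on river]
river: ρ → (-5,7,2)
river: ρ → (2,9,-1)
river: ρ → (-1,9,2)
river: ρ → (2,7,-5)
river: ρ → (-5,3,4)
river: ρ → (4,5,-4)
river: ρ → (-4,3,5)
river: ρ → (5,7,-2)
river: ρ → (-2,9,1)
river: ρ → (1,9,-2)
river: ρ → (-2,7,5)
river: ρ → (5,3,-4)
river: ρ → (-4,5,4)
ρ-cycle length = 14 (tail of 1 descent step not counted)

14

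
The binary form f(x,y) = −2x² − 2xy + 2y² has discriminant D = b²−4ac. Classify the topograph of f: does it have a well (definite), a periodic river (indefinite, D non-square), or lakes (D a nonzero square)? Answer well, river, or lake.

D = b²−4ac = (-2)² − 4·(-2)·2 = 20
D > 0 non-square ⇒ indefinite ⇒ periodic river

river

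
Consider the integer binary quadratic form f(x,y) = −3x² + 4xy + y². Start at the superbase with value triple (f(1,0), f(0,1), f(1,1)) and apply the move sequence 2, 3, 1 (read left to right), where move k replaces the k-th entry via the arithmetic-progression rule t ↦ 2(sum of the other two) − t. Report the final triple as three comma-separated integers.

start (-3,1,2) = (f(1,0),f(0,1),f(1,1))
replace slot 2: 2·((-3)+2) − 1 = -3 → (-3,-3,2)
replace slot 3: 2·((-3)+(-3)) − 2 = -14 → (-3,-3,-14)
replace slot 1: 2·((-3)+(-14)) − (-3) = -31 → (-31,-3,-14)

-31,-3,-14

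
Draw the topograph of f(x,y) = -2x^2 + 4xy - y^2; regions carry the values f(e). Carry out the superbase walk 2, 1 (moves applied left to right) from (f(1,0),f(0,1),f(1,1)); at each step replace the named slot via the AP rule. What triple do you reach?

start (-2,-1,1) = (f(1,0),f(0,1),f(1,1))
replace slot 2: 2·((-2)+1) − (-1) = -1 → (-2,-1,1)
replace slot 1: 2·((-1)+1) − (-2) = 2 → (2,-1,1)

2,-1,1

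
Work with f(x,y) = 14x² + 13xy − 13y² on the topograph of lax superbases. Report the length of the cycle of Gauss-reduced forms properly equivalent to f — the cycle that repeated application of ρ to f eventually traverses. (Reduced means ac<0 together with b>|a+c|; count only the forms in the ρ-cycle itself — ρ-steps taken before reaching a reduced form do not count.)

D = 897, ⌊√D⌋ = 29
river: ρ → (-13,13,14)
river: ρ → (14,15,-12)
river: ρ → (-12,9,17)
river: ρ → (17,25,-4)
river: ρ → (-4,23,23)
river: ρ → (23,23,-4)
river: ρ → (-4,25,17)
river: ρ → (17,9,-12)
river: ρ → (-12,15,14)
river: ρ → (14,13,-13)
ρ-cycle length = 10 (tail of 0 descent steps not counted)

10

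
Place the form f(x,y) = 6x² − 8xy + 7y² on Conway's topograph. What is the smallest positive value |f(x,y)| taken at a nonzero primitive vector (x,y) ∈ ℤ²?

translate: b→4 (≡-8 mod 12), so (6,-8,7)→(6,4,5)
flip: (6,4,5)→(5,-4,6)
reduced (well bottom): (5,-4,6) with a≤c, −a<b≤a
well minimum = a = 5

5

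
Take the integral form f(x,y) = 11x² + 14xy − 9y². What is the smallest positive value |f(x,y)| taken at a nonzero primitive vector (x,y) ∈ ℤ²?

river: ρ → (-9,22,3)
river: ρ → (3,20,-16)
river: ρ → (-16,12,7)
river: ρ → (7,16,-12)
river: ρ → (-12,8,11)
river: ρ → (11,14,-9)
closes: descent 0, river 6
min |a| on river = 3

3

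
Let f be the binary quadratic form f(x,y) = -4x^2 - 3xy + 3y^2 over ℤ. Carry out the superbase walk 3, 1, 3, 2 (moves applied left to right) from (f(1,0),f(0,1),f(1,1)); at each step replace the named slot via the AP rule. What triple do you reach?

start (-4,3,-4) = (f(1,0),f(0,1),f(1,1))
replace slot 3: 2·((-4)+3) − (-4) = 2 → (-4,3,2)
replace slot 1: 2·(3+2) − (-4) = 14 → (14,3,2)
replace slot 3: 2·(14+3) − 2 = 32 → (14,3,32)
replace slot 2: 2·(14+32) − 3 = 89 → (14,89,32)

14,89,32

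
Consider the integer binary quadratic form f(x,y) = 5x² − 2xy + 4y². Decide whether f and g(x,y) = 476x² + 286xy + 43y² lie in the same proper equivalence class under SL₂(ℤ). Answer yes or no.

D₁ = -76, D₂ = -76
f: flip: (5,-2,4)→(4,2,5)
f: reduced (well bottom): (4,2,5) with a≤c, −a<b≤a
g: flip: (476,286,43)→(43,-286,476)
g: translate: b→-28 (≡-286 mod 86), so (43,-286,476)→(43,-28,5)
g: flip: (43,-28,5)→(5,28,43)
g: translate: b→-2 (≡28 mod 10), so (5,28,43)→(5,-2,4)
g: flip: (5,-2,4)→(4,2,5)
g: reduced (well bottom): (4,2,5) with a≤c, −a<b≤a
reduced forms (4, 2, 5) vs (4, 2, 5) ⇒ equivalent

yes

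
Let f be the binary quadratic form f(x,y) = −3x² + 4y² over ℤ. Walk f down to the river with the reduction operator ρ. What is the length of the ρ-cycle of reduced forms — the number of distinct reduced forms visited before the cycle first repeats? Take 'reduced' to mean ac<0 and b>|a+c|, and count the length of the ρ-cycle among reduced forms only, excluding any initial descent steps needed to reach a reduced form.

D = 48, ⌊√D⌋ = 6
descent: ρ → (4,0,-3)
descent: ρ → (-3,6,1)  [lands on river]
river: ρ → (1,6,-3)
ρ-cycle length = 2 (tail of 2 descent steps not counted)

2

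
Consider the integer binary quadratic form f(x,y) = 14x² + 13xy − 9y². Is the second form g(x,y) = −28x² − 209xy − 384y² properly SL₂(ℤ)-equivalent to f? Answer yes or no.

D₁ = 673, D₂ = 673
river cycle of f (length 58): (-9, 23, 4), (4, 25, -3), (-3, 23, 12), (12, 25, -1), (-1, 25, 12), (12, 23, -3), (-3, 25, 4), (4, 23, -9), (-9, 13, 14), (14, 15, -8), … (48 more)
river cycle of g (length 58): (4, 25, -3), (-3, 23, 12), (12, 25, -1), (-1, 25, 12), (12, 23, -3), (-3, 25, 4), (4, 23, -9), (-9, 13, 14), (14, 15, -8), (-8, 17, 12), … (48 more)
cycles coincide ⇒ equivalent

yes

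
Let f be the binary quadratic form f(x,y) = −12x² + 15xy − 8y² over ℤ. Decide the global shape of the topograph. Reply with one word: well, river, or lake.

D = b²−4ac = 15² − 4·(-12)·(-8) = -159
D < 0 ⇒ definite ⇒ every region one sign ⇒ single well

well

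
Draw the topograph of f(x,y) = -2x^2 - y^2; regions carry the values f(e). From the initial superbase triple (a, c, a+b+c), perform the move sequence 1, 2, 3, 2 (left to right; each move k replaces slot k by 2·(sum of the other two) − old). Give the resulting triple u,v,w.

start (-2,-1,-3) = (f(1,0),f(0,1),f(1,1))
replace slot 1: 2·((-1)+(-3)) − (-2) = -6 → (-6,-1,-3)
replace slot 2: 2·((-6)+(-3)) − (-1) = -17 → (-6,-17,-3)
replace slot 3: 2·((-6)+(-17)) − (-3) = -43 → (-6,-17,-43)
replace slot 2: 2·((-6)+(-43)) − (-17) = -81 → (-6,-81,-43)

-6,-81,-43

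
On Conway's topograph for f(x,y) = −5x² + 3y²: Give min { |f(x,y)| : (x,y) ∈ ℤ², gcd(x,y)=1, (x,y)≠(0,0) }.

descent: ρ → (3,6,-2)  [lands on river]
river: ρ → (-2,6,3)
closes: descent 1, river 2
min |a| on river = 2

2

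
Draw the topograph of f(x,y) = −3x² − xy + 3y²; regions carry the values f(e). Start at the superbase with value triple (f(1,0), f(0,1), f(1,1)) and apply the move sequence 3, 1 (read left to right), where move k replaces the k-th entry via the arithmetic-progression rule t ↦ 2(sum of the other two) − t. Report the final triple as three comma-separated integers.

start (-3,3,-1) = (f(1,0),f(0,1),f(1,1))
replace slot 3: 2·((-3)+3) − (-1) = 1 → (-3,3,1)
replace slot 1: 2·(3+1) − (-3) = 11 → (11,3,1)

11,3,1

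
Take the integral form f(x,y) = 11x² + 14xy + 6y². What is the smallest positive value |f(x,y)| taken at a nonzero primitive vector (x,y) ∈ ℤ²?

translate: b→-8 (≡14 mod 22), so (11,14,6)→(11,-8,3)
flip: (11,-8,3)→(3,8,11)
translate: b→2 (≡8 mod 6), so (3,8,11)→(3,2,6)
reduced (well bottom): (3,2,6) with a≤c, −a<b≤a
well minimum = a = 3

3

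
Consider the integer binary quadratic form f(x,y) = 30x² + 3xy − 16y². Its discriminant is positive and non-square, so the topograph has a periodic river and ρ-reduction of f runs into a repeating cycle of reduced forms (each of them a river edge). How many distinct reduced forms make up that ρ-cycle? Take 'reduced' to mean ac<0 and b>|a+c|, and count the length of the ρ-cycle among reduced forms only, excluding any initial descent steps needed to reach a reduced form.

D = 1929, ⌊√D⌋ = 43
descent: ρ → (-16,29,17)  [lands on river]
river: ρ → (17,39,-6)
river: ρ → (-6,33,35)
river: ρ → (35,37,-4)
river: ρ → (-4,43,5)
river: ρ → (5,37,-28)
river: ρ → (-28,19,14)
river: ρ → (14,37,-10)
river: ρ → (-10,43,2)
river: ρ → (2,41,-31)
river: ρ → (-31,21,12)
river: ρ → (12,27,-25)
river: ρ → (-25,23,14)
river: ρ → (14,33,-15)
river: ρ → (-15,27,20)
river: ρ → (20,13,-22)
river: ρ → (-22,31,11)
river: ρ → (11,35,-16)
ρ-cycle length = 18 (tail of 1 descent step not counted)

18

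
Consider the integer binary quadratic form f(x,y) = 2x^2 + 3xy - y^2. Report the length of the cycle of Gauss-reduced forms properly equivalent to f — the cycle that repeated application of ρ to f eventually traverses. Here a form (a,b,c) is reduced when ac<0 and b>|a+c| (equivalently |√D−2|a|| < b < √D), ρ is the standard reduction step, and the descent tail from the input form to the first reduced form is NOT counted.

D = 17, ⌊√D⌋ = 4
river: ρ → (-1,3,2)
river: ρ → (2,1,-2)
river: ρ → (-2,3,1)
river: ρ → (1,3,-2)
river: ρ → (-2,1,2)
river: ρ → (2,3,-1)
ρ-cycle length = 6 (tail of 0 descent steps not counted)

6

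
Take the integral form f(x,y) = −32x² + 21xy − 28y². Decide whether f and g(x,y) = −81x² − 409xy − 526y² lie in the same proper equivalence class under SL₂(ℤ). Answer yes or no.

D₁ = -3143, D₂ = -3143
f is negative-definite; reduce −f:
−f: flip: (32,-21,28)→(28,21,32)
−f: reduced (well bottom): (28,21,32) with a≤c, −a<b≤a
flip sign back: reduced form of f is (-28,-21,-32)
g is negative-definite; reduce −g:
−g: translate: b→-77 (≡409 mod 162), so (81,409,526)→(81,-77,28)
−g: flip: (81,-77,28)→(28,77,81)
−g: translate: b→21 (≡77 mod 56), so (28,77,81)→(28,21,32)
−g: reduced (well bottom): (28,21,32) with a≤c, −a<b≤a
flip sign back: reduced form of g is (-28,-21,-32)
reduced forms (-28, -21, -32) vs (-28, -21, -32) ⇒ equivalent

yes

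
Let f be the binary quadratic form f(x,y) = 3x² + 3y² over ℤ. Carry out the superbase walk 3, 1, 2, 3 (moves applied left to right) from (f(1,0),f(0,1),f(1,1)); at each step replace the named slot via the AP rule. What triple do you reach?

start (3,3,6) = (f(1,0),f(0,1),f(1,1))
replace slot 3: 2·(3+3) − 6 = 6 → (3,3,6)
replace slot 1: 2·(3+6) − 3 = 15 → (15,3,6)
replace slot 2: 2·(15+6) − 3 = 39 → (15,39,6)
replace slot 3: 2·(15+39) − 6 = 102 → (15,39,102)

15,39,102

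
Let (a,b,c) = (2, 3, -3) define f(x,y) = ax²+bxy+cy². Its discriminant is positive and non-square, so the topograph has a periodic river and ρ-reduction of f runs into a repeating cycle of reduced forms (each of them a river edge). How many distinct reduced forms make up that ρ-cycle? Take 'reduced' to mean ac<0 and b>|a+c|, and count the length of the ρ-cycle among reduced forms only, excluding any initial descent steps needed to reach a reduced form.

D = 33, ⌊√D⌋ = 5
river: ρ → (-3,3,2)
river: ρ → (2,5,-1)
river: ρ → (-1,5,2)
river: ρ → (2,3,-3)
ρ-cycle length = 4 (tail of 0 descent steps not counted)

4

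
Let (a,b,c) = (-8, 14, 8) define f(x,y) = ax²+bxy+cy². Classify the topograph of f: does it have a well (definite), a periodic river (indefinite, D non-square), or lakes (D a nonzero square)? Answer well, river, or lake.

D = b²−4ac = 14² − 4·(-8)·8 = 452
D > 0 non-square ⇒ indefinite ⇒ periodic river

river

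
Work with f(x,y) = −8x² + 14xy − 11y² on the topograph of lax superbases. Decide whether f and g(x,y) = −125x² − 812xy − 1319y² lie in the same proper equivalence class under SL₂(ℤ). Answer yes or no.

D₁ = -156, D₂ = -156
f is negative-definite; reduce −f:
−f: translate: b→2 (≡-14 mod 16), so (8,-14,11)→(8,2,5)
−f: flip: (8,2,5)→(5,-2,8)
−f: reduced (well bottom): (5,-2,8) with a≤c, −a<b≤a
flip sign back: reduced form of f is (-5,2,-8)
g is negative-definite; reduce −g:
−g: translate: b→62 (≡812 mod 250), so (125,812,1319)→(125,62,8)
−g: flip: (125,62,8)→(8,-62,125)
−g: translate: b→2 (≡-62 mod 16), so (8,-62,125)→(8,2,5)
−g: flip: (8,2,5)→(5,-2,8)
−g: reduced (well bottom): (5,-2,8) with a≤c, −a<b≤a
flip sign back: reduced form of g is (-5,2,-8)
reduced forms (-5, 2, -8) vs (-5, 2, -8) ⇒ equivalent

yes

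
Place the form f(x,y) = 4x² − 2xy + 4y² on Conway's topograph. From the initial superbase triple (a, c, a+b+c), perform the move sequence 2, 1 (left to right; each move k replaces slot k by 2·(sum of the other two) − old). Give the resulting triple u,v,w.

start (4,4,6) = (f(1,0),f(0,1),f(1,1))
replace slot 2: 2·(4+6) − 4 = 16 → (4,16,6)
replace slot 1: 2·(16+6) − 4 = 40 → (40,16,6)

40,16,6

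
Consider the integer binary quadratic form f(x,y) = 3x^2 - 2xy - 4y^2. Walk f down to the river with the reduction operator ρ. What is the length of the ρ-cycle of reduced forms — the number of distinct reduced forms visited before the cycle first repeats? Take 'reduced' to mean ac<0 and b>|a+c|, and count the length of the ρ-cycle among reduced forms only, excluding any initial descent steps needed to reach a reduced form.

D = 52, ⌊√D⌋ = 7
descent: ρ → (-4,2,3)  [lands on river]
river: ρ → (3,4,-3)
river: ρ → (-3,2,4)
river: ρ → (4,6,-1)
river: ρ → (-1,6,4)
river: ρ → (4,2,-3)
river: ρ → (-3,4,3)
river: ρ → (3,2,-4)
river: ρ → (-4,6,1)
river: ρ → (1,6,-4)
ρ-cycle length = 10 (tail of 1 descent step not counted)

10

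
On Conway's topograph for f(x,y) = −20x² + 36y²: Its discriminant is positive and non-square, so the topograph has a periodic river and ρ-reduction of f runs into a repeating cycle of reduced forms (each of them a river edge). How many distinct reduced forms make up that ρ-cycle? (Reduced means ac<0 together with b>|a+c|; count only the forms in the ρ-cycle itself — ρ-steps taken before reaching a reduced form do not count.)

D = 2880, ⌊√D⌋ = 53
descent: ρ → (36,0,-20)
descent: ρ → (-20,40,16)  [lands on river]
river: ρ → (16,24,-36)
river: ρ → (-36,48,4)
river: ρ → (4,48,-36)
river: ρ → (-36,24,16)
river: ρ → (16,40,-20)
ρ-cycle length = 6 (tail of 2 descent steps not counted)

6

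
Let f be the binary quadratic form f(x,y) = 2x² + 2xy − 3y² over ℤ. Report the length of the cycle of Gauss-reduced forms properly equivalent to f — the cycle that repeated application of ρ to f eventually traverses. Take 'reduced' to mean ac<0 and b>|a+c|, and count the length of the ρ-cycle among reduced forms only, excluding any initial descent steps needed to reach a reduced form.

D = 28, ⌊√D⌋ = 5
river: ρ → (-3,4,1)
river: ρ → (1,4,-3)
river: ρ → (-3,2,2)
river: ρ → (2,2,-3)
ρ-cycle length = 4 (tail of 0 descent steps not counted)

4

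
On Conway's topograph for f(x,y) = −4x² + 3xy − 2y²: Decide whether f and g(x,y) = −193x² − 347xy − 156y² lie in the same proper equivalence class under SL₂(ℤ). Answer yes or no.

D₁ = -23, D₂ = -23
f is negative-definite; reduce −f:
−f: flip: (4,-3,2)→(2,3,4)
−f: translate: b→-1 (≡3 mod 4), so (2,3,4)→(2,-1,3)
−f: reduced (well bottom): (2,-1,3) with a≤c, −a<b≤a
flip sign back: reduced form of f is (-2,1,-3)
g is negative-definite; reduce −g:
−g: translate: b→-39 (≡347 mod 386), so (193,347,156)→(193,-39,2)
−g: flip: (193,-39,2)→(2,39,193)
−g: translate: b→-1 (≡39 mod 4), so (2,39,193)→(2,-1,3)
−g: reduced (well bottom): (2,-1,3) with a≤c, −a<b≤a
flip sign back: reduced form of g is (-2,1,-3)
reduced forms (-2, 1, -3) vs (-2, 1, -3) ⇒ equivalent

yes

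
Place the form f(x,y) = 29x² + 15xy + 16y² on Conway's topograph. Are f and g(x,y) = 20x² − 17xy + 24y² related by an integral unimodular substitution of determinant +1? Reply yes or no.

D₁ = -1631, D₂ = -1631
f: flip: (29,15,16)→(16,-15,29)
f: reduced (well bottom): (16,-15,29) with a≤c, −a<b≤a
g: reduced (well bottom): (20,-17,24) with a≤c, −a<b≤a
reduced forms (16, -15, 29) vs (20, -17, 24) ⇒ inequivalent

no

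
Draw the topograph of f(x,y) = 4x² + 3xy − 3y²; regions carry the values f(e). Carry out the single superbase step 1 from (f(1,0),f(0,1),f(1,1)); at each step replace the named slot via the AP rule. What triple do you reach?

start (4,-3,4) = (f(1,0),f(0,1),f(1,1))
replace slot 1: 2·((-3)+4) − 4 = -2 → (-2,-3,4)

-2,-3,4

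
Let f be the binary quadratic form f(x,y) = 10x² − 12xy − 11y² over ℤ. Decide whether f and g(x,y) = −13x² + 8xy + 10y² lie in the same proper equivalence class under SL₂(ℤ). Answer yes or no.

D₁ = 584, D₂ = 584
river cycle of f (length 8): (-11, 12, 10), (10, 8, -13), (-13, 18, 5), (5, 22, -5), (-5, 18, 13), (13, 8, -10), (-10, 12, 11), (11, 10, -11)
river cycle of g (length 8): (10, 12, -11), (-11, 10, 11), (11, 12, -10), (-10, 8, 13), (13, 18, -5), (-5, 22, 5), (5, 18, -13), (-13, 8, 10)
cycles differ ⇒ inequivalent

no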